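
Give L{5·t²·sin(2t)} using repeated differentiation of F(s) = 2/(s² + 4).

F(s) = 2/(s² + 4). F'(s) = -4s/(s² + 4)². F''(s) = -4(4 - 3s²)/(s² + 4)³ = (12s² - 16)/(s² + 4)³. So L{t²·sin(2t)} = (-1)² F''(s) = (12s² - 16)/(s² + 4)³. Then L{5·t²·sin(2t)} = 5·(12s² - 16)/(s² + 4)³ = (60s² - 80)/(s² + 4)³

Final answer: (60s² - 80)/(s² + 4)³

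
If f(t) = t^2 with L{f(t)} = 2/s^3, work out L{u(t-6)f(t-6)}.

Time shift theorem: L{u(t-a)f(t-a)} = e^(-as)F(s). Here a=6, F(s) = 2/s^3, so L{u(t-6)f(t-6)} = e^(-6s)·2/s^3

Final answer: e^(-6s)·2/s^3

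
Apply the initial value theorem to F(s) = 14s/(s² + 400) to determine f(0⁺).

f(0⁺) = lim_{s→∞} s·14s/(s² + 400) = lim_{s→∞} 14s²/(s² + 400) = 14

Final answer: 14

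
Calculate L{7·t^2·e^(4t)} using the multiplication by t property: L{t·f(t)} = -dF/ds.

Using L{t^n·e^(at)} = n!/(s-a)^(n+1), L{t^2·e^(4t)} = 2/(s-4)^3, so L{7·t^2·e^(4t)} = 7·2/(s-4)^3 = 14/(s-4)^3

Final answer: 14/(s-4)^3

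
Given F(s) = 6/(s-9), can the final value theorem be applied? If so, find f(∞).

sF(s) = 6s/(s-9) has a pole at s = 9 in the right half-plane. Theorem does NOT apply (unstable system; f(t) = 6·e^(9t) grows without bound).

Final answer: Not applicable (unstable)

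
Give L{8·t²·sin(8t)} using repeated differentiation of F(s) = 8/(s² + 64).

F(s) = 8/(s² + 64). F'(s) = -16s/(s² + 64)². F''(s) = -16(64 - 3s²)/(s² + 64)³ = (48s² - 1024)/(s² + 64)³. So L{t²·sin(8t)} = (-1)² F''(s) = (48s² - 1024)/(s² + 64)³. Then L{8·t²·sin(8t)} = 8·(48s² - 1024)/(s² + 64)³ = (384s² - 8192)/(s² + 64)³

Final answer: (384s² - 8192)/(s² + 64)³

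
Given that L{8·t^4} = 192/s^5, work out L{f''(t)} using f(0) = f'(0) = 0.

L{f''(t)} = s²F(s) - sf(0) - f'(0) = s²·192/s^5 - 0 - 0 = 192/s^3

Final answer: 192/s^3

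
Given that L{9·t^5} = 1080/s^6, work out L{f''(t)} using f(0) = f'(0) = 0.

L{f''(t)} = s²F(s) - sf(0) - f'(0) = s²·1080/s^6 - 0 - 0 = 1080/s^4

Final answer: 1080/s^4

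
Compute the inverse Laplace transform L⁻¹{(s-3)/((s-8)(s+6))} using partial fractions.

Using partial fractions, f(t) = (5e^(8t) + 9e^(-6t))/14

Final answer: (5e^(8t) + 9e^(-6t))/14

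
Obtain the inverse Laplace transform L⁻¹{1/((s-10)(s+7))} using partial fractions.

Decompose: A/(s-10) + B/(s+7). A = 1/17, B = -1/17. f(t) = (e^(10t) - e^(-7t))/17

Final answer: (e^(10t) - e^(-7t))/17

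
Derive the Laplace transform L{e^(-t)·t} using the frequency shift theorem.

L{e^(at)·t^n} = n!/(s-a)^(n+1), so L{e^(-t)·t} = 1/(s+1)^2

Final answer: 1/(s+1)^2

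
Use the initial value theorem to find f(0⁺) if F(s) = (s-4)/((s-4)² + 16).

f(0⁺) = lim_{s→∞} sF(s) = lim_{s→∞} s(s-4)/((s-4)² + 16) = 1

Final answer: 1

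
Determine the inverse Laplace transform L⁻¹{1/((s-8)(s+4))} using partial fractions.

Decompose: A/(s-8) + B/(s+4). A = 1/12, B = -1/12. f(t) = (e^(8t) - e^(-4t))/12

Final answer: (e^(8t) - e^(-4t))/12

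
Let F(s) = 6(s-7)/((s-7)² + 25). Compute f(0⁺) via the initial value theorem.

f(0⁺) = lim_{s→∞} sF(s) = lim_{s→∞} 6s(s-7)/((s-7)² + 25) = 6

Final answer: 6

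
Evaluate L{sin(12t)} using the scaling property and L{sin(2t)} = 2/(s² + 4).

Using L{f(at)} = (1/a)F(s/a) with a=6: L{sin(12t)} = (1/6) · 2/((s/6)² + 4) = (1/6) · 2·36/(s² + 144) = 12/(s² + 144)

Final answer: 12/(s² + 144)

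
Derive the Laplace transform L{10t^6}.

L{10t^6} = 10 · L{t^6} = 10 · 720/s^7 = 7200/s^7

Final answer: 7200/s^7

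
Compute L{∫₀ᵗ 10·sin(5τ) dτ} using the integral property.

L{∫₀ᵗ f(τ)dτ} = F(s)/s with F(s) = 50/(s² + 25), so the result is (50/(s² + 25))/s = 50/(s(s² + 25))

Final answer: 50/(s(s² + 25))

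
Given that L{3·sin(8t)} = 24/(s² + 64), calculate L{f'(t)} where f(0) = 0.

L{f'(t)} = s·F(s) - f(0) = s·24/(s² + 64) - 0 = 24s/(s² + 64)

Final answer: 24s/(s² + 64)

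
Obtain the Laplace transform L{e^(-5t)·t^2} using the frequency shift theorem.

L{e^(at)·t^n} = n!/(s-a)^(n+1), so L{e^(-5t)·t^2} = 2/(s+5)^3

Final answer: 2/(s+5)^3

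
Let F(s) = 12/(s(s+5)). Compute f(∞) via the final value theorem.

f(∞) = lim_{s→0} s·12/(s(s+5)) = lim_{s→0} 12/(s+5) = 12/5 = 12/5

Final answer: 12/5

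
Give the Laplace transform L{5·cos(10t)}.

L{cos(ωt)} = s/(s² + ω²), so L{cos(10t)} = s/(s² + 100). Then L{5·cos(10t)} = 5·s/(s² + 100) = 5s/(s² + 100)

Final answer: 5s/(s² + 100)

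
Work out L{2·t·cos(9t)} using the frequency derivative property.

L{cos(9t)} = s/(s² + 81). Derivative: d/ds[s/(s² + 81)] = [(s² + 81) - s·2s]/(s² + 81)² = (81 - s²)/(s² + 81)². So L{t·cos(9t)} = -F'(s) = (s² - 81)/(s² + 81)². Then L{2·t·cos(9t)} = 2·(s² - 81)/(s² + 81)²

Final answer: 2·(s² - 81)/(s² + 81)²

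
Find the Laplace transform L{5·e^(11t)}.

L{e^(at)} = 1/(s-a), so L{e^(11t)} = 1/(s-11). Then L{5·e^(11t)} = 5/(s-11)

Final answer: 5/(s-11)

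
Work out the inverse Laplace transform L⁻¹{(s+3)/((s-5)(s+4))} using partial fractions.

Using partial fractions, f(t) = (8e^(5t) + e^(-4t))/9

Final answer: (8e^(5t) + e^(-4t))/9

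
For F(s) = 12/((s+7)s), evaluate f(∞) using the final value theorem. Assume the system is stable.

f(∞) = lim_{s→0} sF(s) = lim_{s→0} 12/(s+7) = 12/7

Final answer: 12/7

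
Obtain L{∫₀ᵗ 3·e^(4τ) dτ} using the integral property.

L{∫₀ᵗ f(τ)dτ} = F(s)/s with F(s) = 3/(s-4), so L{∫₀ᵗ 3·e^(4τ) dτ} = 3/(s(s-4))

Final answer: 3/(s(s-4))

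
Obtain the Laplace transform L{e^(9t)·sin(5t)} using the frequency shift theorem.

Frequency shift: L{e^(at)f(t)} = F(s-a). L{e^(9t)·sin(5t)} = 5/((s-9)² + 25)

Final answer: 5/((s-9)² + 25)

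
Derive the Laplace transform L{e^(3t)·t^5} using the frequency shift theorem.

L{e^(at)·t^n} = n!/(s-a)^(n+1), so L{e^(3t)·t^5} = 120/(s-3)^6

Final answer: 120/(s-3)^6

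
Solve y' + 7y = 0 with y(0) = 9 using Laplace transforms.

L{y'} + 7L{y} = 0. sY - 9 + 7Y = 0. Y(s+7) = 9. Y = 9/(s+7)

Final answer: y(t) = 9e^(-7t)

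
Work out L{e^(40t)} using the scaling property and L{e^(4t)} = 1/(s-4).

Using L{f(at)} = (1/a)F(s/a) with a=10 and f(t) = e^(4t): L{e^(40t)} = (1/10) · 1/((s/10)-4) = (1/10) · 10/(s-40) = 1/(s-40)

Final answer: 1/(s-40)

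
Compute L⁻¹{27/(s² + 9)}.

This is the form c·a/(s² + a²) with a = 3, c = 9. L⁻¹ = 9·sin(3t)

Final answer: 9·sin(3t)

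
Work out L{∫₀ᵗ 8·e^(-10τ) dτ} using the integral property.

L{∫₀ᵗ f(τ)dτ} = F(s)/s with F(s) = 8/(s+10), so L{∫₀ᵗ 8·e^(-10τ) dτ} = 8/(s(s+10))

Final answer: 8/(s(s+10))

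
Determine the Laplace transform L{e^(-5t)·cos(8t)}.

L{e^(at)·cos(ωt)} = (s-a)/((s-a)² + ω²), so L{e^(-5t)·cos(8t)} = (s+5)/((s+5)² + 64)

Final answer: (s+5)/((s+5)² + 64)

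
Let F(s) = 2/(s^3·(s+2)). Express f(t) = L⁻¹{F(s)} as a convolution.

2/(s^3·(s+2)) = (2/s^3)·(1/(s+2)) = L{t^2}·L{e^(-2t)}. So f(t) = t^2*e^(-2t) = ∫₀ᵗ τ^2·e^(-2(t-τ)) dτ

Final answer: ∫₀ᵗ τ^2·e^(-2(t-τ)) dτ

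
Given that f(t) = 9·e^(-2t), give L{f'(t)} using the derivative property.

f(0) = 9, F(s) = 9/(s+2). L{f'(t)} = s·F(s) - f(0) = 9s/(s+2) - 9 = (9s - 9(s+2))/(s+2) = -18/(s+2)

Final answer: -18/(s+2)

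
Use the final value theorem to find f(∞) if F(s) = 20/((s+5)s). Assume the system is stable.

f(∞) = lim_{s→0} sF(s) = lim_{s→0} 20/(s+5) = 4

Final answer: 4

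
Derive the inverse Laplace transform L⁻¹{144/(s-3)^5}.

L⁻¹{n!/(s-a)^(n+1)} = t^n·e^(at) with n=4, a=3. So L⁻¹{24/(s-3)^5} = t^4·e^(3t), and L⁻¹{144/(s-3)^5} = (144/24)·t^4·e^(3t) = 6·t^4·e^(3t)

Final answer: 6·t^4·e^(3t)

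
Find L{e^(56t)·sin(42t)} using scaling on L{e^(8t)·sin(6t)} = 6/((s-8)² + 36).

Scaling with a=7: L{e^(56t)·sin(42t)} = (1/7) · 6/((s/7-8)² + 36). Simplifying: 42/((s-56)² + 1764)

Final answer: 42/((s-56)² + 1764)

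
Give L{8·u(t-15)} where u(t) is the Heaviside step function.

L{u(t-a)} = e^(-as)/s. Here a=15, so L{u(t-15)} = e^(-15s)/s, and L{8·u(t-15)} = 8·e^(-15s)/s

Final answer: 8·e^(-15s)/s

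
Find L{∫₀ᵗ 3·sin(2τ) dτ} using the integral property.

L{∫₀ᵗ f(τ)dτ} = F(s)/s with F(s) = 6/(s² + 4), so the result is (6/(s² + 4))/s = 6/(s(s² + 4))

Final answer: 6/(s(s² + 4))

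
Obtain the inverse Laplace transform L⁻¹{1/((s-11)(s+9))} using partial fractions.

Decompose: A/(s-11) + B/(s+9). A = 1/20, B = -1/20. f(t) = (e^(11t) - e^(-9t))/20

Final answer: (e^(11t) - e^(-9t))/20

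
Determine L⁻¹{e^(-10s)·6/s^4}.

L⁻¹{6/s^4} = t^3. By the time shift theorem, L⁻¹{e^(-as)F(s)} = u(t-a)f(t-a) with a=10, so L⁻¹{e^(-10s)·6/s^4} = u(t-10)·(t-10)^3

Final answer: u(t-10)·(t-10)^3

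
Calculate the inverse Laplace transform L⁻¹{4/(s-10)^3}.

L⁻¹{n!/(s-a)^(n+1)} = t^n·e^(at) with n=2, a=10. So L⁻¹{2/(s-10)^3} = t^2·e^(10t), and L⁻¹{4/(s-10)^3} = (4/2)·t^2·e^(10t) = 2·t^2·e^(10t)

Final answer: 2·t^2·e^(10t)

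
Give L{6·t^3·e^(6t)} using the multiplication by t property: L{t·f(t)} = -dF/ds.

Using L{t^n·e^(at)} = n!/(s-a)^(n+1), L{t^3·e^(6t)} = 6/(s-6)^4, so L{6·t^3·e^(6t)} = 6·6/(s-6)^4 = 36/(s-6)^4

Final answer: 36/(s-6)^4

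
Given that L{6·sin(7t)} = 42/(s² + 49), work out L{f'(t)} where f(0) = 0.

L{f'(t)} = s·F(s) - f(0) = s·42/(s² + 49) - 0 = 42s/(s² + 49)

Final answer: 42s/(s² + 49)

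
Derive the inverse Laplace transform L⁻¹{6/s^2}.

L⁻¹{n!/s^(n+1)} = t^n with n=1. So L⁻¹{1/s^2} = t, and L⁻¹{6/s^2} = (6/1)·t = 6·t

Final answer: 6·t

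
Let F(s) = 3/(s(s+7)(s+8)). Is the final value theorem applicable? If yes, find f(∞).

Poles of sF(s) = 3/((s+7)(s+8)) are at s = -7 and s = -8, both in the left half-plane. Theorem applies. f(∞) = lim_{s→0} sF(s) = 3/(7·8) = 3/56

Final answer: 3/56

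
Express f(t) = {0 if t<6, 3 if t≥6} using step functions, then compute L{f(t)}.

f(t) = 3·u(t-6). L{u(t-6)} = e^(-6s)/s, so L{f(t)} = 3·e^(-6s)/s

Final answer: 3·e^(-6s)/s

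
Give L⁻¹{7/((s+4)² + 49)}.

Form: b/((s-a)² + b²) → e^(at)sin(bt). With a=-4, b=7

Final answer: e^(-4t)·sin(7t)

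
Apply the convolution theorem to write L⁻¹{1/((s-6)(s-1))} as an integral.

1/((s-6)(s-1)) = (1/(s-6))·(1/(s-1)) = L{e^(6t)}·L{e^t}. So f(t) = e^(6t)*e^t = ∫₀ᵗ e^(6τ)·e^(t-τ) dτ

Final answer: ∫₀ᵗ e^(6τ)·e^(t-τ) dτ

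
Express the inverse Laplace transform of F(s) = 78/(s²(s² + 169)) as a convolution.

78/(s²(s² + 169)) = (1/s²)·(78/(s² + 169)) = L{t}·L{6·sin(13t)}. So f(t) = t*(6·sin(13t)) = ∫₀ᵗ 6τ·sin(13(t-τ)) dτ

Final answer: ∫₀ᵗ 6τ·sin(13(t-τ)) dτ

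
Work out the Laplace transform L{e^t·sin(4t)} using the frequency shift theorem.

Frequency shift: L{e^(at)f(t)} = F(s-a). L{e^t·sin(4t)} = 4/((s-1)² + 16)

Final answer: 4/((s-1)² + 16)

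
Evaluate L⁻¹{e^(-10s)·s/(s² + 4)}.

L⁻¹{s/(s² + 4)} = cos(2t). By the time shift theorem, L⁻¹{e^(-as)F(s)} = u(t-a)f(t-a) with a=10, so L⁻¹{e^(-10s)·s/(s² + 4)} = u(t-10)·cos(2(t-10))

Final answer: u(t-10)·cos(2(t-10))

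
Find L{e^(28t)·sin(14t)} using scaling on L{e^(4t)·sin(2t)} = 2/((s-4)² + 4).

Scaling with a=7: L{e^(28t)·sin(14t)} = (1/7) · 2/((s/7-4)² + 4). Simplifying: 14/((s-28)² + 196)

Final answer: 14/((s-28)² + 196)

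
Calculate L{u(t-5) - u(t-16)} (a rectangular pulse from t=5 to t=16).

L{u(t-a)} = e^(-as)/s. L{u(t-5) - u(t-16)} = (e^(-5s) - e^(-16s))/s

Final answer: (e^(-5s) - e^(-16s))/s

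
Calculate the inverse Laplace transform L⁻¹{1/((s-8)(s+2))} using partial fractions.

Decompose: A/(s-8) + B/(s+2). A = 1/10, B = -1/10. f(t) = (e^(8t) - e^(-2t))/10

Final answer: (e^(8t) - e^(-2t))/10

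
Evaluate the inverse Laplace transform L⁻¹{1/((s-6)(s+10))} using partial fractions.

Decompose: A/(s-6) + B/(s+10). A = 1/16, B = -1/16. f(t) = (e^(6t) - e^(-10t))/16

Final answer: (e^(6t) - e^(-10t))/16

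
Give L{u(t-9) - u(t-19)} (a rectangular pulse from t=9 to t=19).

L{u(t-a)} = e^(-as)/s. L{u(t-9) - u(t-19)} = (e^(-9s) - e^(-19s))/s

Final answer: (e^(-9s) - e^(-19s))/s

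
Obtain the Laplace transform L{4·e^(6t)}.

L{e^(at)} = 1/(s-a), so L{e^(6t)} = 1/(s-6). Then L{4·e^(6t)} = 4/(s-6)

Final answer: 4/(s-6)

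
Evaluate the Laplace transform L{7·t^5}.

L{t^n} = n!/s^(n+1), so L{t^5} = 120/s^6. Then L{7·t^5} = 7·120/s^6 = 840/s^6

Final answer: 840/s^6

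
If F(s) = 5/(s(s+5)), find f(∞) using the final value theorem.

f(∞) = lim_{s→0} s·5/(s(s+5)) = lim_{s→0} 5/(s+5) = 5/5 = 1

Final answer: 1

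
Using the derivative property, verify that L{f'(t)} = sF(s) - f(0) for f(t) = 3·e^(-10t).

f'(t) = -30e^(-10t). Direct: L{f'(t)} = -30/(s+10). Property: s·3/(s+10) - 3 = (3s - 3(s+10))/(s+10) = -30/(s+10). ✓

Final answer: -30/(s+10)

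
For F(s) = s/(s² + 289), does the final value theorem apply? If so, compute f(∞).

The final value theorem requires all poles of sF(s) in the left half-plane. sF(s) = s²/(s² + 289) has poles at s = ±17i (imaginary axis). Theorem does NOT apply (oscillatory system).

Final answer: Not applicable (oscillatory)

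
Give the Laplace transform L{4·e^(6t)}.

L{e^(at)} = 1/(s-a), so L{e^(6t)} = 1/(s-6). Then L{4·e^(6t)} = 4/(s-6)

Final answer: 4/(s-6)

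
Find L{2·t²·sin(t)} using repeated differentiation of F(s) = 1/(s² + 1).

F(s) = 1/(s² + 1). F'(s) = -2s/(s² + 1)². F''(s) = -2(1 - 3s²)/(s² + 1)³ = (6s² - 2)/(s² + 1)³. So L{t²·sin(t)} = (-1)² F''(s) = (6s² - 2)/(s² + 1)³. Then L{2·t²·sin(t)} = 2·(6s² - 2)/(s² + 1)³ = (12s² - 4)/(s² + 1)³

Final answer: (12s² - 4)/(s² + 1)³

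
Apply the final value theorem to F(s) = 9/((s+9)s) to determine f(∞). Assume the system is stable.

f(∞) = lim_{s→0} sF(s) = lim_{s→0} 9/(s+9) = 1

Final answer: 1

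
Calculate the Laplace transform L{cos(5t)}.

L{cos(ωt)} = s/(s² + ω²), so L{cos(5t)} = s/(s² + 25)

Final answer: s/(s² + 25)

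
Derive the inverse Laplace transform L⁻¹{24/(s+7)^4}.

L⁻¹{n!/(s-a)^(n+1)} = t^n·e^(at) with n=3, a=-7. So L⁻¹{6/(s+7)^4} = t^3·e^(-7t), and L⁻¹{24/(s+7)^4} = (24/6)·t^3·e^(-7t) = 4·t^3·e^(-7t)

Final answer: 4·t^3·e^(-7t)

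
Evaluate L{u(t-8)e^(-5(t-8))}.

u(t-a)f(t-a) with f(t)=e^(-5t). L{e^(-5t)} = 1/(s+5). By time shift: e^(-8s)/(s+5)

Final answer: e^(-8s)/(s+5)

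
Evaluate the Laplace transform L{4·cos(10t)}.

L{cos(ωt)} = s/(s² + ω²), so L{cos(10t)} = s/(s² + 100). Then L{4·cos(10t)} = 4·s/(s² + 100) = 4s/(s² + 100)

Final answer: 4s/(s² + 100)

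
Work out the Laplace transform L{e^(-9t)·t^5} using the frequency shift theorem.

L{e^(at)·t^n} = n!/(s-a)^(n+1), so L{e^(-9t)·t^5} = 120/(s+9)^6

Final answer: 120/(s+9)^6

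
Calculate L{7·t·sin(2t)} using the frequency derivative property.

L{sin(2t)} = 2/(s² + 4). By L{t·f(t)} = -F'(s): -d/ds[2/(s² + 4)] = -(2)·(-2s)/(s² + 4)² = 4s/(s² + 4)². Then L{7·t·sin(2t)} = 7·4s/(s² + 4)² = 28s/(s² + 4)²

Final answer: 28s/(s² + 4)²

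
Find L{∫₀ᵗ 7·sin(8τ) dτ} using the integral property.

L{∫₀ᵗ f(τ)dτ} = F(s)/s with F(s) = 56/(s² + 64), so the result is (56/(s² + 64))/s = 56/(s(s² + 64))

Final answer: 56/(s(s² + 64))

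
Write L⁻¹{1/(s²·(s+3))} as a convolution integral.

1/(s²·(s+3)) = (1/s^2)·(1/(s+3)) = L{t}·L{e^(-3t)}. So f(t) = t*e^(-3t) = ∫₀ᵗ τ·e^(-3(t-τ)) dτ

Final answer: ∫₀ᵗ τ·e^(-3(t-τ)) dτ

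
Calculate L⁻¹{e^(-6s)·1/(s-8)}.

L⁻¹{1/(s-8)} = e^(8t). By the time shift theorem, L⁻¹{e^(-as)F(s)} = u(t-a)f(t-a) with a=6, so L⁻¹{e^(-6s)·1/(s-8)} = u(t-6)·e^(8(t-6))

Final answer: u(t-6)·e^(8(t-6))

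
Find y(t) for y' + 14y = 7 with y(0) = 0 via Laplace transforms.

sY + 14Y = 7/s. Y = 7/(s(s+14)). Partial fractions: Y = 1/2/s - 1/2/(s+14)

Final answer: y(t) = 1/2(1 - e^(-14t))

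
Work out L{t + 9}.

L{t + 9} = L{t} + 9·L{1} = 1/s² + 9/s

Final answer: 1/s² + 9/s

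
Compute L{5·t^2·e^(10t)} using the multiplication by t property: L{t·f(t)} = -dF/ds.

Using L{t^n·e^(at)} = n!/(s-a)^(n+1), L{t^2·e^(10t)} = 2/(s-10)^3, so L{5·t^2·e^(10t)} = 5·2/(s-10)^3 = 10/(s-10)^3

Final answer: 10/(s-10)^3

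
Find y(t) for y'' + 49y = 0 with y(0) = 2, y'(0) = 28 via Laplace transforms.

L{y''} + 49L{y} = 0. s²Y - 2s - 28 + 49Y = 0. Y(s² + 49) = 2s + 28. Y = (2s + 28)/(s² + 49). Inverting: y(t) = 2cos(7t) + 4sin(7t)

Final answer: y(t) = 2cos(7t) + 4sin(7t)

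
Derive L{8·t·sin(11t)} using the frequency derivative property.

L{sin(11t)} = 11/(s² + 121). By L{t·f(t)} = -F'(s): -d/ds[11/(s² + 121)] = -(11)·(-2s)/(s² + 121)² = 22s/(s² + 121)². Then L{8·t·sin(11t)} = 8·22s/(s² + 121)² = 176s/(s² + 121)²

Final answer: 176s/(s² + 121)²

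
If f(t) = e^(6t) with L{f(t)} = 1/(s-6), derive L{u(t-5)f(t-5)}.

Time shift theorem: L{u(t-a)f(t-a)} = e^(-as)F(s). Here a=5, F(s) = 1/(s-6), so L{u(t-5)f(t-5)} = e^(-5s)·1/(s-6)

Final answer: e^(-5s)·1/(s-6)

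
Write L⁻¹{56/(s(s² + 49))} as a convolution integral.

56/(s(s² + 49)) = (1/s)·(56/(s² + 49)) = L{1}·L{8·sin(7t)}. So f(t) = 1*(8·sin(7t)) = ∫₀ᵗ 8·sin(7τ) dτ

Final answer: ∫₀ᵗ 8·sin(7τ) dτ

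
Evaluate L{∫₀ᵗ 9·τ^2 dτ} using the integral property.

L{∫₀ᵗ f(τ)dτ} = F(s)/s with f(t) = 9t^2. F(s) = 18/s^3, so L{∫₀ᵗ 9·τ^2 dτ} = (18/s^3)/s = 18/s^4. (Check: ∫₀ᵗ 9·τ^2 dτ = 9t^3/3.)

Final answer: 18/s^4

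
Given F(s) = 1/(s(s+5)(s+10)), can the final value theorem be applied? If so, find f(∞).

Poles of sF(s) = 1/((s+5)(s+10)) are at s = -5 and s = -10, both in the left half-plane. Theorem applies. f(∞) = lim_{s→0} sF(s) = 1/(5·10) = 1/50

Final answer: 1/50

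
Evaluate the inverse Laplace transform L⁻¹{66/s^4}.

L⁻¹{n!/s^(n+1)} = t^n with n=3. So L⁻¹{6/s^4} = t^3, and L⁻¹{66/s^4} = (66/6)·t^3 = 11·t^3

Final answer: 11·t^3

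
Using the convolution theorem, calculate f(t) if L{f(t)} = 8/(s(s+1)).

8/(s(s+1)) = (8/s)·(1/(s+1)) = L{8}·L{e^(-t)}. By convolution, f(t) = 8*e^(-t) = ∫₀ᵗ 8·e^(-τ) dτ = 8·(1 - e^(-t))/1

Final answer: 8·(1 - e^(-t))/1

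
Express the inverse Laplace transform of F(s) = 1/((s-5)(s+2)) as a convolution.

1/((s-5)(s+2)) = (1/(s-5))·(1/(s+2)) = L{e^(5t)}·L{e^(-2t)}. So f(t) = e^(5t)*e^(-2t) = ∫₀ᵗ e^(5τ)·e^(-2(t-τ)) dτ

Final answer: ∫₀ᵗ e^(5τ)·e^(-2(t-τ)) dτ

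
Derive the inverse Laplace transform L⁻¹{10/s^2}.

L⁻¹{n!/s^(n+1)} = t^n with n=1. So L⁻¹{1/s^2} = t, and L⁻¹{10/s^2} = (10/1)·t = 10·t

Final answer: 10·t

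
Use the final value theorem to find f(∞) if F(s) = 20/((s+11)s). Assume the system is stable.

f(∞) = lim_{s→0} sF(s) = lim_{s→0} 20/(s+11) = 20/11

Final answer: 20/11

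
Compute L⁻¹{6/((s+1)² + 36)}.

Form: b/((s-a)² + b²) → e^(at)sin(bt). With a=-1, b=6

Final answer: e^(-t)·sin(6t)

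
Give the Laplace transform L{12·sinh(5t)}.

L{sinh(ωt)} = ω/(s² - ω²), so L{sinh(5t)} = 5/(s² - 25). Then L{12·sinh(5t)} = 12·5/(s² - 25) = 60/(s² - 25)

Final answer: 60/(s² - 25)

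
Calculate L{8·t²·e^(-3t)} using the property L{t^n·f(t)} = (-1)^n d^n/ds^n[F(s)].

L{e^(-3t)} = 1/(s+3). d/ds[1/(s+3)] = -1/(s+3)². d²/ds²[1/(s+3)] = 2/(s+3)³. So L{t²·e^(-3t)} = (-1)² · 2/(s+3)³ = 2/(s+3)³. Then L{8·t²·e^(-3t)} = 8·2/(s+3)³ = 16/(s+3)³

Final answer: 16/(s+3)³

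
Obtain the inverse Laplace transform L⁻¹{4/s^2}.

L⁻¹{n!/s^(n+1)} = t^n with n=1. So L⁻¹{1/s^2} = t, and L⁻¹{4/s^2} = (4/1)·t = 4·t

Final answer: 4·t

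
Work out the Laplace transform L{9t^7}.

L{9t^7} = 9 · L{t^7} = 9 · 5040/s^8 = 45360/s^8

Final answer: 45360/s^8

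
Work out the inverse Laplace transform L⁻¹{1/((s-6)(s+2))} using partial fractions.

Decompose: A/(s-6) + B/(s+2). A = 1/8, B = -1/8. f(t) = (e^(6t) - e^(-2t))/8

Final answer: (e^(6t) - e^(-2t))/8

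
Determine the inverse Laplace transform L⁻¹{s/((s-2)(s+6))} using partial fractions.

Using partial fractions, f(t) = (2e^(2t) + 6e^(-6t))/8

Final answer: (2e^(2t) + 6e^(-6t))/8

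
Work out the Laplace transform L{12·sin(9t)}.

L{sin(ωt)} = ω/(s² + ω²), so L{sin(9t)} = 9/(s² + 81). Then L{12·sin(9t)} = 12·9/(s² + 81) = 108/(s² + 81)

Final answer: 108/(s² + 81)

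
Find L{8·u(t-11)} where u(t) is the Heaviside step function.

L{u(t-a)} = e^(-as)/s. Here a=11, so L{u(t-11)} = e^(-11s)/s, and L{8·u(t-11)} = 8·e^(-11s)/s

Final answer: 8·e^(-11s)/s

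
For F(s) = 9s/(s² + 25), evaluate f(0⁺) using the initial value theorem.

f(0⁺) = lim_{s→∞} s·9s/(s² + 25) = lim_{s→∞} 9s²/(s² + 25) = 9

Final answer: 9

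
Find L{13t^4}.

L{t^n} = n!/s^(n+1). So L{13t^4} = 13·4!/s^5 = 312/s^5

Final answer: 312/s^5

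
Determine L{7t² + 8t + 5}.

L{7t² + 8t + 5} = 7·2/s³ + 8/s² + 5/s = 14/s³ + 8/s² + 5/s

Final answer: 14/s³ + 8/s² + 5/s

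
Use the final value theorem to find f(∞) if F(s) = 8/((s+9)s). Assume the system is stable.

f(∞) = lim_{s→0} sF(s) = lim_{s→0} 8/(s+9) = 8/9

Final answer: 8/9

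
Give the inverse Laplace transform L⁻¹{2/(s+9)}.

L⁻¹{1/(s-a)} = e^(at), so L⁻¹{1/(s+9)} = e^(-9t), and L⁻¹{2/(s+9)} = 2·e^(-9t)

Final answer: 2·e^(-9t)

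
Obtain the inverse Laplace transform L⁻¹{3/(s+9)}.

L⁻¹{1/(s-a)} = e^(at), so L⁻¹{1/(s+9)} = e^(-9t), and L⁻¹{3/(s+9)} = 3·e^(-9t)

Final answer: 3·e^(-9t)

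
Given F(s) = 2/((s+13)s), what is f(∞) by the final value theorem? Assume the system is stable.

f(∞) = lim_{s→0} sF(s) = lim_{s→0} 2/(s+13) = 2/13

Final answer: 2/13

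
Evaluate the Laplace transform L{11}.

L{11} = 11 · L{1} = 11/s

Final answer: 11/s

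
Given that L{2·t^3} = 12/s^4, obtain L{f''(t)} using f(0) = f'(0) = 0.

L{f''(t)} = s²F(s) - sf(0) - f'(0) = s²·12/s^4 - 0 - 0 = 12/s^2

Final answer: 12/s^2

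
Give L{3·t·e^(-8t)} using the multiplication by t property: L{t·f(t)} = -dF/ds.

Using L{t^n·e^(at)} = n!/(s-a)^(n+1), L{t·e^(-8t)} = 1/(s+8)^2, so L{3·t·e^(-8t)} = 3·1/(s+8)^2 = 3/(s+8)^2

Final answer: 3/(s+8)^2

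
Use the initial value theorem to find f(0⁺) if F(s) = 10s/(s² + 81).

f(0⁺) = lim_{s→∞} s·10s/(s² + 81) = lim_{s→∞} 10s²/(s² + 81) = 10

Final answer: 10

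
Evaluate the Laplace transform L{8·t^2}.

L{t^n} = n!/s^(n+1), so L{t^2} = 2/s^3. Then L{8·t^2} = 8·2/s^3 = 16/s^3

Final answer: 16/s^3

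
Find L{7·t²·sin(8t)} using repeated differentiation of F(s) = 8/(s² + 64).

F(s) = 8/(s² + 64). F'(s) = -16s/(s² + 64)². F''(s) = -16(64 - 3s²)/(s² + 64)³ = (48s² - 1024)/(s² + 64)³. So L{t²·sin(8t)} = (-1)² F''(s) = (48s² - 1024)/(s² + 64)³. Then L{7·t²·sin(8t)} = 7·(48s² - 1024)/(s² + 64)³ = (336s² - 7168)/(s² + 64)³

Final answer: (336s² - 7168)/(s² + 64)³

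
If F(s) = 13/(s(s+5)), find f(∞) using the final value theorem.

f(∞) = lim_{s→0} s·13/(s(s+5)) = lim_{s→0} 13/(s+5) = 13/5 = 13/5

Final answer: 13/5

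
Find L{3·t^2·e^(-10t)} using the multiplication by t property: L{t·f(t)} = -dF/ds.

Using L{t^n·e^(at)} = n!/(s-a)^(n+1), L{t^2·e^(-10t)} = 2/(s+10)^3, so L{3·t^2·e^(-10t)} = 3·2/(s+10)^3 = 6/(s+10)^3

Final answer: 6/(s+10)^3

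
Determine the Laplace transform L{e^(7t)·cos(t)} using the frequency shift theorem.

Frequency shift: L{e^(at)f(t)} = F(s-a). L{e^(7t)·cos(t)} = (s-7)/((s-7)² + 1)

Final answer: (s-7)/((s-7)² + 1)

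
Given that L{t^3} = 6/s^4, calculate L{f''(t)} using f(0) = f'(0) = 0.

L{f''(t)} = s²F(s) - sf(0) - f'(0) = s²·6/s^4 - 0 - 0 = 6/s^2

Final answer: 6/s^2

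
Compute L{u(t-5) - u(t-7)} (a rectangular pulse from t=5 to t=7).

L{u(t-a)} = e^(-as)/s. L{u(t-5) - u(t-7)} = (e^(-5s) - e^(-7s))/s

Final answer: (e^(-5s) - e^(-7s))/s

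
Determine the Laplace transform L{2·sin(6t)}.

L{sin(ωt)} = ω/(s² + ω²), so L{sin(6t)} = 6/(s² + 36). Then L{2·sin(6t)} = 2·6/(s² + 36) = 12/(s² + 36)

Final answer: 12/(s² + 36)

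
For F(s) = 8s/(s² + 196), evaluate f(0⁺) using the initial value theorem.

f(0⁺) = lim_{s→∞} s·8s/(s² + 196) = lim_{s→∞} 8s²/(s² + 196) = 8

Final answer: 8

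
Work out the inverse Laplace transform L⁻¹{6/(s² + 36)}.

L⁻¹{6/(s² + 36)} = sin(6t)

Final answer: sin(6t)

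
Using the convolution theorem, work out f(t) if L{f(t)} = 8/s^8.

8/s^8 = (8/s)·(1/s^7) = L{8}·L{t^6/720}. By convolution, f(t) = 8*t^6/720 = ∫₀ᵗ 8·τ^6/720 dτ = 8·t^7/5040

Final answer: 8·t^7/5040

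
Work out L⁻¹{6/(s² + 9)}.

This is the form c·a/(s² + a²) with a = 3, c = 2. L⁻¹ = 2·sin(3t)

Final answer: 2·sin(3t)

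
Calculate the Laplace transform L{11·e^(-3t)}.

L{e^(at)} = 1/(s-a), so L{e^(-3t)} = 1/(s+3). Then L{11·e^(-3t)} = 11/(s+3)

Final answer: 11/(s+3)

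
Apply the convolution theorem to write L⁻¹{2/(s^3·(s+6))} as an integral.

2/(s^3·(s+6)) = (2/s^3)·(1/(s+6)) = L{t^2}·L{e^(-6t)}. So f(t) = t^2*e^(-6t) = ∫₀ᵗ τ^2·e^(-6(t-τ)) dτ

Final answer: ∫₀ᵗ τ^2·e^(-6(t-τ)) dτ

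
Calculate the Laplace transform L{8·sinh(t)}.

L{sinh(ωt)} = ω/(s² - ω²), so L{sinh(t)} = 1/(s² - 1). Then L{8·sinh(t)} = 8·1/(s² - 1) = 8/(s² - 1)

Final answer: 8/(s² - 1)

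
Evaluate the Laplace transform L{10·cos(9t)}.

L{cos(ωt)} = s/(s² + ω²), so L{cos(9t)} = s/(s² + 81). Then L{10·cos(9t)} = 10·s/(s² + 81) = 10s/(s² + 81)

Final answer: 10s/(s² + 81)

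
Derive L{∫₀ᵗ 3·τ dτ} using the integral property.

L{∫₀ᵗ f(τ)dτ} = F(s)/s with f(t) = 3t. F(s) = 3/s^2, so L{∫₀ᵗ 3·τ dτ} = (3/s^2)/s = 3/s^3. (Check: ∫₀ᵗ 3·τ dτ = 3t^2/2.)

Final answer: 3/s^3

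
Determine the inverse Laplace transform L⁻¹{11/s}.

L⁻¹{c/s} = c, so L⁻¹{11/s} = 11

Final answer: 11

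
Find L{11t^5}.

L{t^n} = n!/s^(n+1). So L{11t^5} = 11·5!/s^6 = 1320/s^6

Final answer: 1320/s^6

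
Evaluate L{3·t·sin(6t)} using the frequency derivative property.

L{sin(6t)} = 6/(s² + 36). By L{t·f(t)} = -F'(s): -d/ds[6/(s² + 36)] = -(6)·(-2s)/(s² + 36)² = 12s/(s² + 36)². Then L{3·t·sin(6t)} = 3·12s/(s² + 36)² = 36s/(s² + 36)²

Final answer: 36s/(s² + 36)²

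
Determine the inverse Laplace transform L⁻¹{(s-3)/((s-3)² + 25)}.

Using frequency shift, L⁻¹{(s-3)/((s-3)² + 25)} = e^(3t)·cos(5t)

Final answer: e^(3t)·cos(5t)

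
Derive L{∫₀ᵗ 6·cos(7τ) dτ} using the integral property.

L{∫₀ᵗ f(τ)dτ} = F(s)/s with F(s) = 6s/(s² + 49), so the result is (6s/(s² + 49))/s = 6/(s² + 49)

Final answer: 6/(s² + 49)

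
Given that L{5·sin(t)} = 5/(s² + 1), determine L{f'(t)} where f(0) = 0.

L{f'(t)} = s·F(s) - f(0) = s·5/(s² + 1) - 0 = 5s/(s² + 1)

Final answer: 5s/(s² + 1)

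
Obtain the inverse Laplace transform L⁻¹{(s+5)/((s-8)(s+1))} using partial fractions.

Using partial fractions, f(t) = (13e^(8t) - 4e^(-t))/9

Final answer: (13e^(8t) - 4e^(-t))/9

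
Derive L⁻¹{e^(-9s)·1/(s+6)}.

L⁻¹{1/(s+6)} = e^(-6t). By the time shift theorem, L⁻¹{e^(-as)F(s)} = u(t-a)f(t-a) with a=9, so L⁻¹{e^(-9s)·1/(s+6)} = u(t-9)·e^(-6(t-9))

Final answer: u(t-9)·e^(-6(t-9))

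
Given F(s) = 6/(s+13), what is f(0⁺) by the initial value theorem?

f(0⁺) = lim_{s→∞} s·6/(s+13) = lim_{s→∞} 6s/(s+13) = 6

Final answer: 6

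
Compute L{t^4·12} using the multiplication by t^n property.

L{12} = 12/s. d^1/ds^1[1/s] = -1/s². d^2/ds^2[1/s] = 2/s^3. d^3/ds^3[1/s] = -6/s^4. d^4/ds^4[1/s] = 24/s^5. So L{t^4} = (-1)^{4}·24/s^5 = 24/s^5. Then L{t^4·12} = 12·24/s^5 = 288/s^5

Final answer: 288/s^5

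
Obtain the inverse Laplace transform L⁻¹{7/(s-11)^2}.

L⁻¹{n!/(s-a)^(n+1)} = t^n·e^(at) with n=1, a=11. So L⁻¹{1/(s-11)^2} = t·e^(11t), and L⁻¹{7/(s-11)^2} = (7/1)·t·e^(11t) = 7·t·e^(11t)

Final answer: 7·t·e^(11t)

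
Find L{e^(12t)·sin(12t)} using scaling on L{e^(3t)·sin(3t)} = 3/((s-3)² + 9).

Scaling with a=4: L{e^(12t)·sin(12t)} = (1/4) · 3/((s/4-3)² + 9). Simplifying: 12/((s-12)² + 144)

Final answer: 12/((s-12)² + 144)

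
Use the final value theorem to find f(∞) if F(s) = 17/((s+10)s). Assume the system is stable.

f(∞) = lim_{s→0} sF(s) = lim_{s→0} 17/(s+10) = 17/10

Final answer: 17/10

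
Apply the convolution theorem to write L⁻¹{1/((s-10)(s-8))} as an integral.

1/((s-10)(s-8)) = (1/(s-10))·(1/(s-8)) = L{e^(10t)}·L{e^(8t)}. So f(t) = e^(10t)*e^(8t) = ∫₀ᵗ e^(10τ)·e^(8(t-τ)) dτ

Final answer: ∫₀ᵗ e^(10τ)·e^(8(t-τ)) dτ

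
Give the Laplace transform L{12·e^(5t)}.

L{e^(at)} = 1/(s-a), so L{e^(5t)} = 1/(s-5). Then L{12·e^(5t)} = 12/(s-5)

Final answer: 12/(s-5)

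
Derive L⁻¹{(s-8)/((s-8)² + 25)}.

Using frequency shift: L⁻¹{(s-a)/((s-a)² + b²)} = e^(at)cos(bt). Here a=8, b=5

Final answer: e^(8t)·cos(5t)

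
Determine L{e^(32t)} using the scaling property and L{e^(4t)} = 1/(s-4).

Using L{f(at)} = (1/a)F(s/a) with a=8 and f(t) = e^(4t): L{e^(32t)} = (1/8) · 1/((s/8)-4) = (1/8) · 8/(s-32) = 1/(s-32)

Final answer: 1/(s-32)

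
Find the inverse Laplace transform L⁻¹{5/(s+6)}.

L⁻¹{1/(s-a)} = e^(at), so L⁻¹{1/(s+6)} = e^(-6t), and L⁻¹{5/(s+6)} = 5·e^(-6t)

Final answer: 5·e^(-6t)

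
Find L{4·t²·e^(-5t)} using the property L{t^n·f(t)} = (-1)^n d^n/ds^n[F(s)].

L{e^(-5t)} = 1/(s+5). d/ds[1/(s+5)] = -1/(s+5)². d²/ds²[1/(s+5)] = 2/(s+5)³. So L{t²·e^(-5t)} = (-1)² · 2/(s+5)³ = 2/(s+5)³. Then L{4·t²·e^(-5t)} = 4·2/(s+5)³ = 8/(s+5)³

Final answer: 8/(s+5)³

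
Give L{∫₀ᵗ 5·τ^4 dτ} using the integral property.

L{∫₀ᵗ f(τ)dτ} = F(s)/s with f(t) = 5t^4. F(s) = 120/s^5, so L{∫₀ᵗ 5·τ^4 dτ} = (120/s^5)/s = 120/s^6. (Check: ∫₀ᵗ 5·τ^4 dτ = 5t^5/5.)

Final answer: 120/s^6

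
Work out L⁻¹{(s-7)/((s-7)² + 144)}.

Using frequency shift: L⁻¹{(s-a)/((s-a)² + b²)} = e^(at)cos(bt). Here a=7, b=12

Final answer: e^(7t)·cos(12t)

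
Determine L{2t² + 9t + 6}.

L{2t² + 9t + 6} = 2·2/s³ + 9/s² + 6/s = 4/s³ + 9/s² + 6/s

Final answer: 4/s³ + 9/s² + 6/s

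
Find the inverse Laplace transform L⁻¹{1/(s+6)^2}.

L⁻¹{n!/(s-a)^(n+1)} = t^n·e^(at), so L⁻¹{1/(s+6)^2} = t·e^(-6t)

Final answer: t·e^(-6t)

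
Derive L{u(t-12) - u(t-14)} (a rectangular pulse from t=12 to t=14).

L{u(t-a)} = e^(-as)/s. L{u(t-12) - u(t-14)} = (e^(-12s) - e^(-14s))/s

Final answer: (e^(-12s) - e^(-14s))/s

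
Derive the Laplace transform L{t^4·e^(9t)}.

L{t^n·e^(at)} = n!/(s-a)^(n+1), so L{t^4·e^(9t)} = 24/(s-9)^5

Final answer: 24/(s-9)^5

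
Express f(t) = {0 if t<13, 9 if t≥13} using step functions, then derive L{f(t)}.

f(t) = 9·u(t-13). L{u(t-13)} = e^(-13s)/s, so L{f(t)} = 9·e^(-13s)/s

Final answer: 9·e^(-13s)/s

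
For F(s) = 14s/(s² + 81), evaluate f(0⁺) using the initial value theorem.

f(0⁺) = lim_{s→∞} s·14s/(s² + 81) = lim_{s→∞} 14s²/(s² + 81) = 14

Final answer: 14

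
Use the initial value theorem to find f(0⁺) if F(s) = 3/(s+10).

f(0⁺) = lim_{s→∞} s·3/(s+10) = lim_{s→∞} 3s/(s+10) = 3

Final answer: 3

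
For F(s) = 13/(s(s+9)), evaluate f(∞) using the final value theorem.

f(∞) = lim_{s→0} s·13/(s(s+9)) = lim_{s→0} 13/(s+9) = 13/9 = 13/9

Final answer: 13/9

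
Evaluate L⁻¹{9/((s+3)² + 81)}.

Form: b/((s-a)² + b²) → e^(at)sin(bt). With a=-3, b=9

Final answer: e^(-3t)·sin(9t)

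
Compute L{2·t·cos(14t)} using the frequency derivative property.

L{cos(14t)} = s/(s² + 196). Derivative: d/ds[s/(s² + 196)] = [(s² + 196) - s·2s]/(s² + 196)² = (196 - s²)/(s² + 196)². So L{t·cos(14t)} = -F'(s) = (s² - 196)/(s² + 196)². Then L{2·t·cos(14t)} = 2·(s² - 196)/(s² + 196)²

Final answer: 2·(s² - 196)/(s² + 196)²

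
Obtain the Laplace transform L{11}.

L{11} = 11 · L{1} = 11/s

Final answer: 11/s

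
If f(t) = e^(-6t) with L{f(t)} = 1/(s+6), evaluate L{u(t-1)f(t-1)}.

Time shift theorem: L{u(t-a)f(t-a)} = e^(-as)F(s). Here a=1, F(s) = 1/(s+6), so L{u(t-1)f(t-1)} = e^(-s)·1/(s+6)

Final answer: e^(-s)·1/(s+6)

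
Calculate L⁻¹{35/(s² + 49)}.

This is the form c·a/(s² + a²) with a = 7, c = 5. L⁻¹ = 5·sin(7t)

Final answer: 5·sin(7t)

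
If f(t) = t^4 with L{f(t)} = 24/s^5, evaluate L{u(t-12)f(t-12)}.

Time shift theorem: L{u(t-a)f(t-a)} = e^(-as)F(s). Here a=12, F(s) = 24/s^5, so L{u(t-12)f(t-12)} = e^(-12s)·24/s^5

Final answer: e^(-12s)·24/s^5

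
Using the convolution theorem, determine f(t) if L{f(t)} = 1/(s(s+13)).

1/(s(s+13)) = (1/s)·(1/(s+13)) = L{1}·L{e^(-13t)}. By convolution, f(t) = 1*e^(-13t) = ∫₀ᵗ 1·e^(-13τ) dτ = (1 - e^(-13t))/13

Final answer: (1 - e^(-13t))/13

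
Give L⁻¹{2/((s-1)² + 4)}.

Form: b/((s-a)² + b²) → e^(at)sin(bt). With a=1, b=2

Final answer: e^t·sin(2t)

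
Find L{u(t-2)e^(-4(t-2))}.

u(t-a)f(t-a) with f(t)=e^(-4t). L{e^(-4t)} = 1/(s+4). By time shift: e^(-2s)/(s+4)

Final answer: e^(-2s)/(s+4)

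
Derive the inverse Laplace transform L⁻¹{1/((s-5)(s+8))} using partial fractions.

Decompose: A/(s-5) + B/(s+8). A = 1/13, B = -1/13. f(t) = (e^(5t) - e^(-8t))/13

Final answer: (e^(5t) - e^(-8t))/13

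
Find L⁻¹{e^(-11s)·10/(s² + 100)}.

L⁻¹{10/(s² + 100)} = sin(10t). By the time shift theorem, L⁻¹{e^(-as)F(s)} = u(t-a)f(t-a) with a=11, so L⁻¹{e^(-11s)·10/(s² + 100)} = u(t-11)·sin(10(t-11))

Final answer: u(t-11)·sin(10(t-11))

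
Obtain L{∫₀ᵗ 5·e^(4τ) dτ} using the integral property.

L{∫₀ᵗ f(τ)dτ} = F(s)/s with F(s) = 5/(s-4), so L{∫₀ᵗ 5·e^(4τ) dτ} = 5/(s(s-4))

Final answer: 5/(s(s-4))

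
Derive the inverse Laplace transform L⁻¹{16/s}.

L⁻¹{c/s} = c, so L⁻¹{16/s} = 16

Final answer: 16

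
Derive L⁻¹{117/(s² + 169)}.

This is the form c·a/(s² + a²) with a = 13, c = 9. L⁻¹ = 9·sin(13t)

Final answer: 9·sin(13t)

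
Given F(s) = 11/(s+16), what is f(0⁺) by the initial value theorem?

f(0⁺) = lim_{s→∞} s·11/(s+16) = lim_{s→∞} 11s/(s+16) = 11

Final answer: 11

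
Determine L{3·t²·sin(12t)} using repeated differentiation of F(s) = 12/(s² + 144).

F(s) = 12/(s² + 144). F'(s) = -24s/(s² + 144)². F''(s) = -24(144 - 3s²)/(s² + 144)³ = (72s² - 3456)/(s² + 144)³. So L{t²·sin(12t)} = (-1)² F''(s) = (72s² - 3456)/(s² + 144)³. Then L{3·t²·sin(12t)} = 3·(72s² - 3456)/(s² + 144)³ = (216s² - 10368)/(s² + 144)³

Final answer: (216s² - 10368)/(s² + 144)³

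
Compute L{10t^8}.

L{t^n} = n!/s^(n+1). So L{10t^8} = 10·8!/s^9 = 403200/s^9

Final answer: 403200/s^9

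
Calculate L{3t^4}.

L{t^n} = n!/s^(n+1). So L{3t^4} = 3·4!/s^5 = 72/s^5

Final answer: 72/s^5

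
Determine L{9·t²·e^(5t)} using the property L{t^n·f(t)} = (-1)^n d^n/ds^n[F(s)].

L{e^(5t)} = 1/(s-5). d/ds[1/(s-5)] = -1/(s-5)². d²/ds²[1/(s-5)] = 2/(s-5)³. So L{t²·e^(5t)} = (-1)² · 2/(s-5)³ = 2/(s-5)³. Then L{9·t²·e^(5t)} = 9·2/(s-5)³ = 18/(s-5)³

Final answer: 18/(s-5)³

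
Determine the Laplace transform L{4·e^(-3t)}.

L{e^(at)} = 1/(s-a), so L{e^(-3t)} = 1/(s+3). Then L{4·e^(-3t)} = 4/(s+3)

Final answer: 4/(s+3)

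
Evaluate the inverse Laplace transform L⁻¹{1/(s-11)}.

L⁻¹{1/(s-a)} = e^(at), so L⁻¹{1/(s-11)} = e^(11t)

Final answer: e^(11t)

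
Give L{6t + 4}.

L{6t + 4} = 6·L{t} + 4·L{1} = 6/s² + 4/s

Final answer: 6/s² + 4/s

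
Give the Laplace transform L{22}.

L{22} = 22 · L{1} = 22/s

Final answer: 22/s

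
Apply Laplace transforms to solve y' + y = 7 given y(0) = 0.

sY + Y = 7/s. Y = 7/(s(s+1)). Partial fractions: Y = 7/s - 7/(s+1)

Final answer: y(t) = 7(1 - e^(-t))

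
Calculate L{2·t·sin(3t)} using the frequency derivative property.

L{sin(3t)} = 3/(s² + 9). By L{t·f(t)} = -F'(s): -d/ds[3/(s² + 9)] = -(3)·(-2s)/(s² + 9)² = 6s/(s² + 9)². Then L{2·t·sin(3t)} = 2·6s/(s² + 9)² = 12s/(s² + 9)²

Final answer: 12s/(s² + 9)²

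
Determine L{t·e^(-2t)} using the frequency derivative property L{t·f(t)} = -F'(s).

L{e^(-2t)} = 1/(s+2). By frequency derivative: L{t·e^(-2t)} = -d/ds[1/(s+2)] = -(-1)/(s+2)² = 1/(s+2)²

Final answer: 1/(s+2)²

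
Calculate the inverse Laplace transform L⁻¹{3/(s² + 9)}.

L⁻¹{3/(s² + 9)} = sin(3t)

Final answer: sin(3t)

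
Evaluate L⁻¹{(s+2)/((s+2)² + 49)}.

Using frequency shift: L⁻¹{(s-a)/((s-a)² + b²)} = e^(at)cos(bt). Here a=-2, b=7

Final answer: e^(-2t)·cos(7t)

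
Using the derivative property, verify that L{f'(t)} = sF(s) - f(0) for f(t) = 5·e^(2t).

f'(t) = 10e^(2t). Direct: L{f'(t)} = 10/(s-2). Property: s·5/(s-2) - 5 = (5s - 5(s-2))/(s-2) = 10/(s-2). ✓

Final answer: 10/(s-2)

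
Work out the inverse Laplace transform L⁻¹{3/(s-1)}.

L⁻¹{1/(s-a)} = e^(at), so L⁻¹{1/(s-1)} = e^t, and L⁻¹{3/(s-1)} = 3·e^t

Final answer: 3·e^t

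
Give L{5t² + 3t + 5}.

L{5t² + 3t + 5} = 5·2/s³ + 3/s² + 5/s = 10/s³ + 3/s² + 5/s

Final answer: 10/s³ + 3/s² + 5/s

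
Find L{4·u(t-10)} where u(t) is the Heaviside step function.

L{u(t-a)} = e^(-as)/s. Here a=10, so L{u(t-10)} = e^(-10s)/s, and L{4·u(t-10)} = 4·e^(-10s)/s

Final answer: 4·e^(-10s)/s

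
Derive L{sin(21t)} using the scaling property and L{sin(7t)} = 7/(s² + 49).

Using L{f(at)} = (1/a)F(s/a) with a=3: L{sin(21t)} = (1/3) · 7/((s/3)² + 49) = (1/3) · 7·9/(s² + 441) = 21/(s² + 441)

Final answer: 21/(s² + 441)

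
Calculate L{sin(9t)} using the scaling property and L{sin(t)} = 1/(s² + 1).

Using L{f(at)} = (1/a)F(s/a) with a=9: L{sin(9t)} = (1/9) · 1/((s/9)² + 1) = (1/9) · 1·81/(s² + 81) = 9/(s² + 81)

Final answer: 9/(s² + 81)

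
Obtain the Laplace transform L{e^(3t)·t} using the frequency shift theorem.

L{e^(at)·t^n} = n!/(s-a)^(n+1), so L{e^(3t)·t} = 1/(s-3)^2

Final answer: 1/(s-3)^2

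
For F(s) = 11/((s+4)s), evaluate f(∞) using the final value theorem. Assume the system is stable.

f(∞) = lim_{s→0} sF(s) = lim_{s→0} 11/(s+4) = 11/4

Final answer: 11/4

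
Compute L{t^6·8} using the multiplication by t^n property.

L{8} = 8/s. d^1/ds^1[1/s] = -1/s². d^2/ds^2[1/s] = 2/s^3. d^3/ds^3[1/s] = -6/s^4. d^4/ds^4[1/s] = 24/s^5. d^5/ds^5[1/s] = -120/s^6. d^6/ds^6[1/s] = 720/s^7. So L{t^6} = (-1)^{6}·720/s^7 = 720/s^7. Then L{t^6·8} = 8·720/s^7 = 5760/s^7

Final answer: 5760/s^7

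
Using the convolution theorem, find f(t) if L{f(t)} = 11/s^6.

11/s^6 = (11/s)·(1/s^5) = L{11}·L{t^4/24}. By convolution, f(t) = 11*t^4/24 = ∫₀ᵗ 11·τ^4/24 dτ = 11·t^5/120

Final answer: 11·t^5/120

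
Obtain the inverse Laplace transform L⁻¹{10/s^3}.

L⁻¹{n!/s^(n+1)} = t^n with n=2. So L⁻¹{2/s^3} = t^2, and L⁻¹{10/s^3} = (10/2)·t^2 = 5·t^2

Final answer: 5·t^2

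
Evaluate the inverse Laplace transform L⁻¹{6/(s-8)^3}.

L⁻¹{n!/(s-a)^(n+1)} = t^n·e^(at) with n=2, a=8. So L⁻¹{2/(s-8)^3} = t^2·e^(8t), and L⁻¹{6/(s-8)^3} = (6/2)·t^2·e^(8t) = 3·t^2·e^(8t)

Final answer: 3·t^2·e^(8t)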